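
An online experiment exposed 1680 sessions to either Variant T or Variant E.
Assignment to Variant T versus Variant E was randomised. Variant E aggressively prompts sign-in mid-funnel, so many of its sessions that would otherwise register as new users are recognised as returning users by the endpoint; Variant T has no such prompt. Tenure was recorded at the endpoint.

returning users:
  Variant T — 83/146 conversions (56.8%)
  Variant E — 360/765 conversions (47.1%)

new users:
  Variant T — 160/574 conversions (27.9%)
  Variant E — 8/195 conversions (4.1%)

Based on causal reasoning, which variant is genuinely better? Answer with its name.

Within every user tenure level Variant T has the higher rate, yet pooled Variant E does — Simpson's reversal.
User tenure here is a post-treatment variable shaped by the variant; conditioning on it would introduce bias rather than remove it. The overall comparison is the causal one.
Pooled: Variant T 33.8% vs Variant E 38.3%; Variant E is higher overall.

Variant E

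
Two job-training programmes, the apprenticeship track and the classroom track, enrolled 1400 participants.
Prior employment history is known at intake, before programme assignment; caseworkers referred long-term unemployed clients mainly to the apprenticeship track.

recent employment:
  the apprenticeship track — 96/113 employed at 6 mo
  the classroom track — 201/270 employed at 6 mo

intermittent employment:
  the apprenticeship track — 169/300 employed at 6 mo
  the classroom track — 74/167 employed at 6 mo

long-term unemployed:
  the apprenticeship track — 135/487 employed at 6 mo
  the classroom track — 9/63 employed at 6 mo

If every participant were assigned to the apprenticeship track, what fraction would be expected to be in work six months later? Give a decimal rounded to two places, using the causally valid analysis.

0.53

The stratified and pooled comparisons disagree (the apprenticeship track wins within each prior employment history; the classroom track wins overall), so the answer turns on the causal role of prior employment history.
Since prior employment history is a pre-existing factor (not a product of the programme) and it affects the outcome on its own, it is a confounder. The stratified rates, not the pooled rate, identify the causal effect.
Standardising the apprenticeship track to the population prior employment history mix: 0.274·96/113 + 0.334·169/300 + 0.393·135/487 = 0.529.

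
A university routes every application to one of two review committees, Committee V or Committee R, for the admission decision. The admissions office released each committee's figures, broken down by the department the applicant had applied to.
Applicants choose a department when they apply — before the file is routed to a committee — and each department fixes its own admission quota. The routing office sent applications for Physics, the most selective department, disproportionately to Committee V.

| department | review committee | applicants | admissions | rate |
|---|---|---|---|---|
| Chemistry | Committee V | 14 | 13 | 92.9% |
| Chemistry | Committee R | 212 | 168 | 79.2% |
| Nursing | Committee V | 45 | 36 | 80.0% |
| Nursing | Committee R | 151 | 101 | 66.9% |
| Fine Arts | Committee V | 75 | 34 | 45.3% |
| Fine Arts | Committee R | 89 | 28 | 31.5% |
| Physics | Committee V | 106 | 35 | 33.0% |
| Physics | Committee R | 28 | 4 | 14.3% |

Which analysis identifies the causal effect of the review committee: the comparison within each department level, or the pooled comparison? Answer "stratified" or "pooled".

The department-specific comparison favours Committee V throughout, but the pooled figures favour Committee R. The question is whether to condition on department.
Department is set before the review committee has any effect — it is not caused by the review committee — and it independently drives the outcome. That makes it a confounder, so the causal comparison is within department levels.
Within each level — Chemistry: 92.9% vs 79.2%; Nursing: 80.0% vs 66.9%; Fine Arts: 45.3% vs 31.5%; Physics: 33.0% vs 14.3% — Committee V is higher every time.

stratified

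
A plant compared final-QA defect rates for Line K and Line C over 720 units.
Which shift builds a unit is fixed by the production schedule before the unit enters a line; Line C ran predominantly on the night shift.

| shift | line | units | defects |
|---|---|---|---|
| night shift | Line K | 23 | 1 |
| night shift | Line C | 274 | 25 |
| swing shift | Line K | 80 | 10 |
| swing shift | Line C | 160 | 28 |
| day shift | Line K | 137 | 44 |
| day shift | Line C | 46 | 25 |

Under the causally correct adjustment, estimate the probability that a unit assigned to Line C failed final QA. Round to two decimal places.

0.23

Within every shift level Line K has the lower rate, yet pooled Line C does — Simpson's reversal.
Shift differs across lines for reasons unrelated to any effect of the line itself, and it separately predicts the outcome — a classic confounder. We must compare within shift levels.
Standardising Line C to the population shift mix: 0.412·25/274 + 0.333·28/160 + 0.254·25/46 = 0.234.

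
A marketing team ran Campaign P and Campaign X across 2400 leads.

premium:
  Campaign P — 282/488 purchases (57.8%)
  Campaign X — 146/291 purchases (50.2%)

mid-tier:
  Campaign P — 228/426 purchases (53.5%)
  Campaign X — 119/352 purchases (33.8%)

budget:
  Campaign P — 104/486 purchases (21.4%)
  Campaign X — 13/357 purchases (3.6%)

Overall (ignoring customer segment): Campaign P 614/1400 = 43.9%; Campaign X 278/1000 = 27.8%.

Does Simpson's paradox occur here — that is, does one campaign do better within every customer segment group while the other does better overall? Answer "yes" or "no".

Within each customer segment level (premium 57.8% vs 50.2%; mid-tier 53.5% vs 33.8%; budget 21.4% vs 3.6%), Campaign P has the higher rate every time. Pooled: 43.9% vs 27.8% — Campaign P has the higher rate overall. They agree.

no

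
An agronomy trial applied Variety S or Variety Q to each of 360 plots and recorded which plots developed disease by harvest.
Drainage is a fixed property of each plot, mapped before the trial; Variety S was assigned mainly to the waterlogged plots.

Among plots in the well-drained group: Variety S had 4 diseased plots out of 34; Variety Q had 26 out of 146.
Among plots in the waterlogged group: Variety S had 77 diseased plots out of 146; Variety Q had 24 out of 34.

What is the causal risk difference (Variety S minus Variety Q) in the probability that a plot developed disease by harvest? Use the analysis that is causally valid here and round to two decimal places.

-0.12

Here field drainage is a common cause — it drives both which variety a case falls under and the outcome. The crude comparison mixes populations; the stratum-specific rates are the causally relevant ones.
Adjusting over the population distribution of field drainage: 0.500·(0.118−0.178) + 0.500·(0.527−0.706) = -0.119.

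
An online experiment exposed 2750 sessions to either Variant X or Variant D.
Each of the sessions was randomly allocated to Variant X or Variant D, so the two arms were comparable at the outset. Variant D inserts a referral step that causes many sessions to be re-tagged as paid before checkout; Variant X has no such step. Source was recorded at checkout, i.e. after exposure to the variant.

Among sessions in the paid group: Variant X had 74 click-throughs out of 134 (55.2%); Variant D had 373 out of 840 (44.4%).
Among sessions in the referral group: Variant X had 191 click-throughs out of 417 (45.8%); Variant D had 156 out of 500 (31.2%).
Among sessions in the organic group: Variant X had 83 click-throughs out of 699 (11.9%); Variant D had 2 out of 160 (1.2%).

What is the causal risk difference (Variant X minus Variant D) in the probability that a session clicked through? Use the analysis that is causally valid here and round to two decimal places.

Stratifying would compare variants among sessions the variants themselves sorted into traffic source groups — a form of selection on an intermediate. The unconditioned pooled rates give the total causal effect.
The causal difference is the pooled difference: 0.278 − 0.354 = -0.076.

-0.08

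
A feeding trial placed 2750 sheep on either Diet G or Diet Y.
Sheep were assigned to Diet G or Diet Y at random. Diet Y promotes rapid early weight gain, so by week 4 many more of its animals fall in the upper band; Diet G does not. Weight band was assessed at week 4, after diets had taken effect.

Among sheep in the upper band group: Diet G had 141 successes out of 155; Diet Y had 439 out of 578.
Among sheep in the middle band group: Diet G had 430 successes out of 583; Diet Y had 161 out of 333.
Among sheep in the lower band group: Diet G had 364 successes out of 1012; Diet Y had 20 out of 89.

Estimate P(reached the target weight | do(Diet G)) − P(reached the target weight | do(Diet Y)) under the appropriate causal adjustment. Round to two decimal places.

-0.09

Diet G is higher inside every week-4 weight band stratum but Diet Y is higher in aggregate. Whether to stratify depends on how week-4 weight band relates to the diet.
Stratifying would compare diets among sheep the diets themselves sorted into week-4 weight band groups — a form of selection on an intermediate. The unconditioned pooled rates give the total causal effect.
The causal difference is the pooled difference: 0.534 − 0.620 = -0.086.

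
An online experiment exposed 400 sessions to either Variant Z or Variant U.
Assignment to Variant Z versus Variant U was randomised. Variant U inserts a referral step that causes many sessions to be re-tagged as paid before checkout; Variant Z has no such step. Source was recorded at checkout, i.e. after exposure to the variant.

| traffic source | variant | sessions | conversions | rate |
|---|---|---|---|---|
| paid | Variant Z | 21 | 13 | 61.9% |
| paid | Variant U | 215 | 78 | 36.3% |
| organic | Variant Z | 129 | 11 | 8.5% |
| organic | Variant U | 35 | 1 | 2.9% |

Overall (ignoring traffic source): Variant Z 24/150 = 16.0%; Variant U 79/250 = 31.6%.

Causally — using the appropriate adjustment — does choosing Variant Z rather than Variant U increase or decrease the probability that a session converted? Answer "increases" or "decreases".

Within every traffic source level Variant Z has the higher rate, yet pooled Variant U does — Simpson's reversal.
Traffic source here is a post-treatment variable shaped by the variant; conditioning on it would introduce bias rather than remove it. The overall comparison is the causal one.
Pooled: Variant Z 16.0% vs Variant U 31.6%; Variant U is higher overall.

decreases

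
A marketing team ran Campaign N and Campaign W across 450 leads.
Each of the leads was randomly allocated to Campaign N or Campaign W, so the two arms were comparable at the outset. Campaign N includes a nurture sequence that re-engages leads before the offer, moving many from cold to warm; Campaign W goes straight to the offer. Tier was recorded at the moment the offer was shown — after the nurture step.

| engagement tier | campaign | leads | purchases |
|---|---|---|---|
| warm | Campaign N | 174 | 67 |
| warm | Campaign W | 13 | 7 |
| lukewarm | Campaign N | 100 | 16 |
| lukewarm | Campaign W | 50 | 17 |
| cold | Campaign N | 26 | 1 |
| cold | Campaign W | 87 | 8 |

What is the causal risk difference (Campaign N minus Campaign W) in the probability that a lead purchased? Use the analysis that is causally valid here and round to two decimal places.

The engagement tier-specific comparison favours Campaign W throughout, but the pooled figures favour Campaign N. The question is whether to condition on engagement tier.
The distribution of engagement tier is itself part of what the campaign does — it is an intermediate outcome. Holding it fixed would remove that part of the effect; the total effect is the pooled difference.
The causal difference is the pooled difference: 0.280 − 0.213 = +0.067.

+0.07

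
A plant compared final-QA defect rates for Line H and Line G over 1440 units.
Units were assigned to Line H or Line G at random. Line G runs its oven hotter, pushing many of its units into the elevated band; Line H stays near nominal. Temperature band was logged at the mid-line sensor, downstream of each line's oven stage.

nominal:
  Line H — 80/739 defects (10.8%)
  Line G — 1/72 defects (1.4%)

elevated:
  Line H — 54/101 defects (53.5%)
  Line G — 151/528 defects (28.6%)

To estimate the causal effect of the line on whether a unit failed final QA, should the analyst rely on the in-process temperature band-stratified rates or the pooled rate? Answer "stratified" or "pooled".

Stratifying would compare lines among units the lines themselves sorted into in-process temperature band groups — a form of selection on an intermediate. The unconditioned pooled rates give the total causal effect.
Pooled: Line H 16.0% vs Line G 25.3%; Line H is lower overall.

pooled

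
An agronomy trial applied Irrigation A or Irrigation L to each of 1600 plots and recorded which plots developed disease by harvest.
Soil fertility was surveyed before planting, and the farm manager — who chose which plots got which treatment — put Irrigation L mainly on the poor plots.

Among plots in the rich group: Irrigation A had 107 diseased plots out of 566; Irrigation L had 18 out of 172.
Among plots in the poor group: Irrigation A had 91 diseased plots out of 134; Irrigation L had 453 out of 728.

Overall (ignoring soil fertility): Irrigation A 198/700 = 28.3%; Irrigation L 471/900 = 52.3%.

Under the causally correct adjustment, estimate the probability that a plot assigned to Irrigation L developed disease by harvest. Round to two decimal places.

0.38

Irrigation L is lower inside every soil fertility stratum but Irrigation A is lower in aggregate. Whether to stratify depends on how soil fertility relates to the irrigation.
Soil fertility satisfies the back-door criterion: it is not a descendant of the irrigation, and it blocks the spurious path from irrigation to outcome. Adjusting for it (i.e., using the within-soil fertility rates) gives the causal effect.
Standardising Irrigation L to the population soil fertility mix: 0.461·18/172 + 0.539·453/728 = 0.384.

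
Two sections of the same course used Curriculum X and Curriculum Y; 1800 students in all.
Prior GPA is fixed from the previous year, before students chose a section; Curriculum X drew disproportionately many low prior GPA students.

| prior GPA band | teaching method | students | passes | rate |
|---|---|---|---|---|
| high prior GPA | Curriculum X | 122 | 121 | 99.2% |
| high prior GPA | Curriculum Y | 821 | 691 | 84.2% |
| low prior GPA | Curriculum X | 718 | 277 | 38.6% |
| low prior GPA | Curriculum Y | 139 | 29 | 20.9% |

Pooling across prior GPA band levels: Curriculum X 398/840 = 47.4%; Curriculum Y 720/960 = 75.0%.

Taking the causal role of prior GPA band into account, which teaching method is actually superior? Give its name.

Curriculum X

Prior GPA band satisfies the back-door criterion: it is not a descendant of the teaching method, and it blocks the spurious path from teaching method to outcome. Adjusting for it (i.e., using the within-prior GPA band rates) gives the causal effect.
Within each level — high prior GPA: 99.2% vs 84.2%; low prior GPA: 38.6% vs 20.9% — Curriculum X is higher every time.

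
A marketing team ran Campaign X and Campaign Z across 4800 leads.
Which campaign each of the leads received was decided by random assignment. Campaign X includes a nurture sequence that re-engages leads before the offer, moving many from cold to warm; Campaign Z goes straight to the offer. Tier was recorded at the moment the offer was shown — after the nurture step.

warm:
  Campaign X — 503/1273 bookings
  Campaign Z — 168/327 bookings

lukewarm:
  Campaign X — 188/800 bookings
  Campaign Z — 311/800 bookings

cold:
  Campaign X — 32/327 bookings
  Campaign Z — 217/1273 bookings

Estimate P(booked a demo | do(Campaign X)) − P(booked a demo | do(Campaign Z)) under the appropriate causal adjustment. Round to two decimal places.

+0.01

Within every engagement tier level Campaign Z has the higher rate, yet pooled Campaign X does — Simpson's reversal.
Engagement tier here is a post-treatment variable shaped by the campaign; conditioning on it would introduce bias rather than remove it. The overall comparison is the causal one.
The causal difference is the pooled difference: 0.301 − 0.290 = +0.011.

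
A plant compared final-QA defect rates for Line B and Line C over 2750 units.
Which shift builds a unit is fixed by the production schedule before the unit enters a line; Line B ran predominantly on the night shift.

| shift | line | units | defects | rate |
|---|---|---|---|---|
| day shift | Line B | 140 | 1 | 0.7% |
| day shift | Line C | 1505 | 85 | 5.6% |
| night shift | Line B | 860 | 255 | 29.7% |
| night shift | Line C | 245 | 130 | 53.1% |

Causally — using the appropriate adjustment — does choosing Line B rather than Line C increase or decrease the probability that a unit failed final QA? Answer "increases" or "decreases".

decreases

Since shift is a pre-existing factor (not a product of the line) and it affects the outcome on its own, it is a confounder. The stratified rates, not the pooled rate, identify the causal effect.
Within each level — day shift: 0.7% vs 5.6%; night shift: 29.7% vs 53.1% — Line B is lower every time.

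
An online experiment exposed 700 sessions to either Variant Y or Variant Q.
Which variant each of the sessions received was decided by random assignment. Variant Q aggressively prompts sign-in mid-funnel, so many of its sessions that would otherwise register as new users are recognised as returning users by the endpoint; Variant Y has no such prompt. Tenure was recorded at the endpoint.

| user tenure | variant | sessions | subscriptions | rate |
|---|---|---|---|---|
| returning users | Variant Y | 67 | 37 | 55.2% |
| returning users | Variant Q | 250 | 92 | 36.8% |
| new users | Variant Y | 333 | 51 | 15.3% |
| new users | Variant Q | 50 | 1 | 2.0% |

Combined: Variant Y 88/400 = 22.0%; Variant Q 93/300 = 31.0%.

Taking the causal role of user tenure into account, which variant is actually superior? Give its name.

The stratified and pooled comparisons disagree (Variant Y wins within each user tenure; Variant Q wins overall), so the answer turns on the causal role of user tenure.
User tenure is downstream of the variant. One should not condition on a consequence of treatment, so the overall rates are the right comparison.
Pooled: Variant Y 22.0% vs Variant Q 31.0%; Variant Q is higher overall.

Variant Q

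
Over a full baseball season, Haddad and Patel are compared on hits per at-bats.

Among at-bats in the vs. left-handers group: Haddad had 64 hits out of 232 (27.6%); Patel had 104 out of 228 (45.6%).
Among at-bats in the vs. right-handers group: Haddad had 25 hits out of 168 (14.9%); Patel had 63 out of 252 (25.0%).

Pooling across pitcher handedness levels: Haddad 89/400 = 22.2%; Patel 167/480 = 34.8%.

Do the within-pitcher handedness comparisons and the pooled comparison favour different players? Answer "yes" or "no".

no

Within each pitcher handedness level (vs. left-handers 27.6% vs 45.6%; vs. right-handers 14.9% vs 25.0%), Patel has the higher rate every time. Pooled: 22.2% vs 34.8% — Patel has the higher rate overall. They agree.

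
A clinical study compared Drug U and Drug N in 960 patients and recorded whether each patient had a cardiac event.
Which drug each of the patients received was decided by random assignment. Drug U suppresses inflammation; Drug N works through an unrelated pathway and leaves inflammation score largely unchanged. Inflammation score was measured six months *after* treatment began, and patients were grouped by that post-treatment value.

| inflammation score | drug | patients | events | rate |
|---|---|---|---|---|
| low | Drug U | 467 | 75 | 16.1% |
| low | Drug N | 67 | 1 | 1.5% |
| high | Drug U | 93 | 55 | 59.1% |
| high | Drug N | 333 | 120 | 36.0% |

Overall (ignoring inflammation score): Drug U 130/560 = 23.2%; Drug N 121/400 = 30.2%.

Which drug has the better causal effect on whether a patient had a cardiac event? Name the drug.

Drug U

Inflammation score is recorded after the drug and is itself shifted by it — it sits on the causal path from drug to outcome. Conditioning on a mediator would strip out part of the effect we want; the pooled comparison gives the total causal effect.
Pooled: Drug U 23.2% vs Drug N 30.2%; Drug U is lower overall.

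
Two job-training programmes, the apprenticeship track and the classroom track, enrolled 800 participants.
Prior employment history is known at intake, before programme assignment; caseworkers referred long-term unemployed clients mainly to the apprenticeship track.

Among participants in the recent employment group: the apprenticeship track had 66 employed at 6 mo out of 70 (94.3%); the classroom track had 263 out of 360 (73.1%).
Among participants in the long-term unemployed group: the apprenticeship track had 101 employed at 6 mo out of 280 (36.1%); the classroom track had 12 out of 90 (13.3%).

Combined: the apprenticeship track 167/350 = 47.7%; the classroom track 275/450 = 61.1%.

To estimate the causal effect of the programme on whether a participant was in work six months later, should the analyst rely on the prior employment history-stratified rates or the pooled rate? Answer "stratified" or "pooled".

stratified

Since prior employment history is a pre-existing factor (not a product of the programme) and it affects the outcome on its own, it is a confounder. The stratified rates, not the pooled rate, identify the causal effect.
Within each level — recent employment: 94.3% vs 73.1%; long-term unemployed: 36.1% vs 13.3% — the apprenticeship track is higher every time.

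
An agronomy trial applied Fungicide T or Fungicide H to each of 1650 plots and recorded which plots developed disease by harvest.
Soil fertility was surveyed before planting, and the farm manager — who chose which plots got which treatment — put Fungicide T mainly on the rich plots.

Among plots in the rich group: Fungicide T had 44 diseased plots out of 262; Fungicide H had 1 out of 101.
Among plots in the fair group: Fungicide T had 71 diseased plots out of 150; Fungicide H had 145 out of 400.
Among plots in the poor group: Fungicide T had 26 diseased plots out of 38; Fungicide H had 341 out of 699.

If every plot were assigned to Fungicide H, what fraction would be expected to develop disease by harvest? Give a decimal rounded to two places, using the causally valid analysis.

0.34

Here soil fertility is a common cause — it drives both which fungicide a case falls under and the outcome. The crude comparison mixes populations; the stratum-specific rates are the causally relevant ones.
Standardising Fungicide H to the population soil fertility mix: 0.220·1/101 + 0.333·145/400 + 0.447·341/699 = 0.341.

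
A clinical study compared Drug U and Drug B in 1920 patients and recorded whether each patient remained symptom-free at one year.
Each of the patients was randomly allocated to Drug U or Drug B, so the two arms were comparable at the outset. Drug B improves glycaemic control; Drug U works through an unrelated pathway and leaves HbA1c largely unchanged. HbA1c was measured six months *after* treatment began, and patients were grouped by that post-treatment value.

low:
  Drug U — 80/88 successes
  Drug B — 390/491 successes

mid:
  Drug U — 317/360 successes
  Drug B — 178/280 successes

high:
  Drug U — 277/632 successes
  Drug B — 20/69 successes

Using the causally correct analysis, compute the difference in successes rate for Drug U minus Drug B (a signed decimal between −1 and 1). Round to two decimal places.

-0.08

The stratified and pooled comparisons disagree (Drug U wins within each HbA1c; Drug B wins overall), so the answer turns on the causal role of HbA1c.
Stratifying would compare drugs among patients the drugs themselves sorted into HbA1c groups — a form of selection on an intermediate. The unconditioned pooled rates give the total causal effect.
The causal difference is the pooled difference: 0.624 − 0.700 = -0.076.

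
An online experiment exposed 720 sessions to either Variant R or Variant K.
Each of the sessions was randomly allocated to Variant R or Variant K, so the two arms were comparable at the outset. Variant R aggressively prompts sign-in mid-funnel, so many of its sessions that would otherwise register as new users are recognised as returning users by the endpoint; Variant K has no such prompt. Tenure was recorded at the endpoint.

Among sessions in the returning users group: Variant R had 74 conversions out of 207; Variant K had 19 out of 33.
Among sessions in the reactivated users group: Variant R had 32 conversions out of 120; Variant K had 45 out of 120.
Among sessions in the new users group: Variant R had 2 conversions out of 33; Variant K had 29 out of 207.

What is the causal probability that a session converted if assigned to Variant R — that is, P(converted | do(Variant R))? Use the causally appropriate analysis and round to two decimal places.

The user tenure-specific comparison favours Variant K throughout, but the pooled figures favour Variant R. The question is whether to condition on user tenure.
Stratifying would compare variants among sessions the variants themselves sorted into user tenure groups — a form of selection on an intermediate. The unconditioned pooled rates give the total causal effect.
So P(outcome | do(Variant R)) is just the pooled rate for Variant R: 108/360 = 0.300.

0.30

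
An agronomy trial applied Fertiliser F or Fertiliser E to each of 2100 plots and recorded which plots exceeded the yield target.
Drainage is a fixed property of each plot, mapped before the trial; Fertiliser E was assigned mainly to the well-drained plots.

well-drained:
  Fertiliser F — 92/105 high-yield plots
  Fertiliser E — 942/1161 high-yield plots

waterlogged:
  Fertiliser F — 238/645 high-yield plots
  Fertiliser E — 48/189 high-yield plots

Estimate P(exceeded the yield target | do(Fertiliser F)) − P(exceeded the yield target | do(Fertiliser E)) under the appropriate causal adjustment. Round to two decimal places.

Nothing the fertiliser does changes field drainage; the imbalance is an allocation artefact. With field drainage also predicting the outcome, the pooled figure is confounded, and the within-stratum comparison is the causal one.
Adjusting over the population distribution of field drainage: 0.603·(0.876−0.811) + 0.397·(0.369−0.254) = +0.085.

+0.08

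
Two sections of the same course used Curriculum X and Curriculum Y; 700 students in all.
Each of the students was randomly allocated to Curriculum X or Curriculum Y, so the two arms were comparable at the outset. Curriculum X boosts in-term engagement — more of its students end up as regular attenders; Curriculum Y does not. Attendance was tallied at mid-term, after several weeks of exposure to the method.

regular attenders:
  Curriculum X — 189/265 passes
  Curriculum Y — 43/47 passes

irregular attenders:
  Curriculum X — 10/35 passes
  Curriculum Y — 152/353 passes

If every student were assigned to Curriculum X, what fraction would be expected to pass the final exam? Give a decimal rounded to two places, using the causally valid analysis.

0.66

The stratified and pooled comparisons disagree (Curriculum Y wins within each mid-term attendance; Curriculum X wins overall), so the answer turns on the causal role of mid-term attendance.
Mid-term attendance is recorded after the teaching method and is itself shifted by it — it sits on the causal path from teaching method to outcome. Conditioning on a mediator would strip out part of the effect we want; the pooled comparison gives the total causal effect.
So P(outcome | do(Curriculum X)) is just the pooled rate for Curriculum X: 199/300 = 0.663.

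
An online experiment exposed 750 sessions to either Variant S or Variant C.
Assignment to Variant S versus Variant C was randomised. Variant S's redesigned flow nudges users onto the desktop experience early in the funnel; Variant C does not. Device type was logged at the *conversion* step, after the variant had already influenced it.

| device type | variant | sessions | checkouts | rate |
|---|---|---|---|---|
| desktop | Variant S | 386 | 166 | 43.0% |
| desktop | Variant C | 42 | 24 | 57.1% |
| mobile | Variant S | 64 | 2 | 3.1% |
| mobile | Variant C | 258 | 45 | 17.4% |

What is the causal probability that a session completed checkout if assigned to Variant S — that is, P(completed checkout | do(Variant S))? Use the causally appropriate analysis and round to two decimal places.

0.37

Stratifying would compare variants among sessions the variants themselves sorted into device type groups — a form of selection on an intermediate. The unconditioned pooled rates give the total causal effect.
So P(outcome | do(Variant S)) is just the pooled rate for Variant S: 168/450 = 0.373.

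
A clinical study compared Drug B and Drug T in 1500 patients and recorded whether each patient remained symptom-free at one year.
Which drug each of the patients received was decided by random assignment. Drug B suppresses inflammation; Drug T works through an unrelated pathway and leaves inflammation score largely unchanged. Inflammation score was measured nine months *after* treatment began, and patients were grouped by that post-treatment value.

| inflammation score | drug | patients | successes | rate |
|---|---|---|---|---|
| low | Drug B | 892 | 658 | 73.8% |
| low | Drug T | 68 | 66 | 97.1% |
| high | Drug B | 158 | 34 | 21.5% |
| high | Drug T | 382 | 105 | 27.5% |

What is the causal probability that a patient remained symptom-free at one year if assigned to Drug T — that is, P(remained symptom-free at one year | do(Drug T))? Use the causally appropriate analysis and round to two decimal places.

Inflammation score here is a post-treatment variable shaped by the drug; conditioning on it would introduce bias rather than remove it. The overall comparison is the causal one.
So P(outcome | do(Drug T)) is just the pooled rate for Drug T: 171/450 = 0.380.

0.38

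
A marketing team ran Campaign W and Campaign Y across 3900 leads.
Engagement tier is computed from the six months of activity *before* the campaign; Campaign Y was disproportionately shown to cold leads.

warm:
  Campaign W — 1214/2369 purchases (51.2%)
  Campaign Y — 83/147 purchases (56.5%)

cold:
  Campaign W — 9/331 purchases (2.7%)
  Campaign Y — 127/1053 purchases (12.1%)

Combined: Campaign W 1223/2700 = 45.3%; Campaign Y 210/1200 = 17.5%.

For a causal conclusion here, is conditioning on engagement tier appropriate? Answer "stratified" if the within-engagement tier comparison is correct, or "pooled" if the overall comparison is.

stratified

Engagement tier satisfies the back-door criterion: it is not a descendant of the campaign, and it blocks the spurious path from campaign to outcome. Adjusting for it (i.e., using the within-engagement tier rates) gives the causal effect.
Within each level — warm: 51.2% vs 56.5%; cold: 2.7% vs 12.1% — Campaign Y is higher every time.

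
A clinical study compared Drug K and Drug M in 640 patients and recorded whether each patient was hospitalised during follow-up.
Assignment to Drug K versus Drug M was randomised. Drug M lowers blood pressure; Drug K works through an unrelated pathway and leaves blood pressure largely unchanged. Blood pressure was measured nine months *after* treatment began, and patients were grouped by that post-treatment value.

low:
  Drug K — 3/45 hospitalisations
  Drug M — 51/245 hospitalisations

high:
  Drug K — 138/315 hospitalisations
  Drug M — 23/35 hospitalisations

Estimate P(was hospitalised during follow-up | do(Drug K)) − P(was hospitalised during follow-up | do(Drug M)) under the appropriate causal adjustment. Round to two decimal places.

+0.13

Blood pressure here is a post-treatment variable shaped by the drug; conditioning on it would introduce bias rather than remove it. The overall comparison is the causal one.
The causal difference is the pooled difference: 0.392 − 0.264 = +0.127.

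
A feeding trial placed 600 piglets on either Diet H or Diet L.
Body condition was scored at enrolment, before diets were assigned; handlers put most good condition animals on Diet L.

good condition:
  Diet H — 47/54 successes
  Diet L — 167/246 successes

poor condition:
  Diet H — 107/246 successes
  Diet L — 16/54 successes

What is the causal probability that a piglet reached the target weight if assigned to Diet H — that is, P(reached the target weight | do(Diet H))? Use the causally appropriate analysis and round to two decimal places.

The stratified and pooled comparisons disagree (Diet H wins within each starting body condition; Diet L wins overall), so the answer turns on the causal role of starting body condition.
The imbalance in starting body condition arose from how piglets were allocated, not from anything the diet did; and starting body condition independently affects the outcome. The pooled gap is confounded — condition on starting body condition.
Standardising Diet H to the population starting body condition mix: 0.500·47/54 + 0.500·107/246 = 0.653.

0.65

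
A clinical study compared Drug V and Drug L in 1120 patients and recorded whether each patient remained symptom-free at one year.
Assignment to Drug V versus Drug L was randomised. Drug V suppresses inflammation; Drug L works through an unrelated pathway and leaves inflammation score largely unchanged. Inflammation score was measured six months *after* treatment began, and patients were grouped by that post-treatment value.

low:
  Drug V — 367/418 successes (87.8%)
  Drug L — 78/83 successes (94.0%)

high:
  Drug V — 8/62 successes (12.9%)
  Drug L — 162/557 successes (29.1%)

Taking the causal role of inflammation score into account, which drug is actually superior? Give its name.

Drug V

The inflammation score-specific comparison favours Drug L throughout, but the pooled figures favour Drug V. The question is whether to condition on inflammation score.
Inflammation score lies on the pathway drug → inflammation score → outcome, so adjusting for it blocks the indirect effect. For the total causal effect of drug, use the unadjusted pooled rates.
Pooled: Drug V 78.1% vs Drug L 37.5%; Drug V is higher overall.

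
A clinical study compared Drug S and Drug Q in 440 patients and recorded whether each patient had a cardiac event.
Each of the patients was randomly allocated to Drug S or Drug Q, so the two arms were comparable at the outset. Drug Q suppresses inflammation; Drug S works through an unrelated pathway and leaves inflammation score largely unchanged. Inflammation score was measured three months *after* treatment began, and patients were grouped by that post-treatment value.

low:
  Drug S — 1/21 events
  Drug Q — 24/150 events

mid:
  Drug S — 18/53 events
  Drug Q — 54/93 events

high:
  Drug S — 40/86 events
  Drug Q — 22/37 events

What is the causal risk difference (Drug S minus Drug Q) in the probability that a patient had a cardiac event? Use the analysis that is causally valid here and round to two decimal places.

Within every inflammation score level Drug S has the lower rate, yet pooled Drug Q does — Simpson's reversal.
Inflammation score lies on the pathway drug → inflammation score → outcome, so adjusting for it blocks the indirect effect. For the total causal effect of drug, use the unadjusted pooled rates.
The causal difference is the pooled difference: 0.369 − 0.357 = +0.012.

+0.01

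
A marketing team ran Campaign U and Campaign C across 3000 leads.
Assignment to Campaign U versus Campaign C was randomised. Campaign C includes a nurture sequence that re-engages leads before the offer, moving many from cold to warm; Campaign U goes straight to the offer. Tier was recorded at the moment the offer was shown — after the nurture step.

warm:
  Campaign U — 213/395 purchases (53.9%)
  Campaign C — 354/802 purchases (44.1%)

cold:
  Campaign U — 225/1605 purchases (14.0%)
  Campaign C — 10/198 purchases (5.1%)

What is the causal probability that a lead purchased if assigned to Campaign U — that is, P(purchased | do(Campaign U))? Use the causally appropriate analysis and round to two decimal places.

0.22

Because the campaign influences engagement tier, engagement tier is a post-treatment mediator, not a confounder. Stratifying on it would bias the estimate; the causal effect is the crude pooled difference.
So P(outcome | do(Campaign U)) is just the pooled rate for Campaign U: 438/2000 = 0.219.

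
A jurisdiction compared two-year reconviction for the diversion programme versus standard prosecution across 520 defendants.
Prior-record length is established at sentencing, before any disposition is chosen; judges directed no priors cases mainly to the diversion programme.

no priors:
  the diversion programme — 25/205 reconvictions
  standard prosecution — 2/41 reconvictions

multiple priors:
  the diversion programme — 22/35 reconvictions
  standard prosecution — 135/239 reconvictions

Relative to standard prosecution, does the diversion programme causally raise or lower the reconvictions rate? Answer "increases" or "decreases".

increases

The prior-record length-specific comparison favours standard prosecution throughout, but the pooled figures favour the diversion programme. The question is whether to condition on prior-record length.
Prior-record length differs across dispositions for reasons unrelated to any effect of the disposition itself, and it separately predicts the outcome — a classic confounder. We must compare within prior-record length levels.
Within each level — no priors: 12.2% vs 4.9%; multiple priors: 62.9% vs 56.5% — standard prosecution is lower every time.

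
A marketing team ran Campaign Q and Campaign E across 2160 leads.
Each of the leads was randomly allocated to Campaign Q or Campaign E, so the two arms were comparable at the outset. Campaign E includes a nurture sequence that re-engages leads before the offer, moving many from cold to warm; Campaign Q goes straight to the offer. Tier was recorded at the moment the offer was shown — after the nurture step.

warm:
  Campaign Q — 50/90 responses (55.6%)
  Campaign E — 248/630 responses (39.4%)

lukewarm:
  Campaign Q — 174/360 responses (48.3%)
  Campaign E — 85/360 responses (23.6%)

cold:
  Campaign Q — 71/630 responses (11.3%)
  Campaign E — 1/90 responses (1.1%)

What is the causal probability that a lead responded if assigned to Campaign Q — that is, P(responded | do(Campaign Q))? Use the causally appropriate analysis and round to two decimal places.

Within every engagement tier level Campaign Q has the higher rate, yet pooled Campaign E does — Simpson's reversal.
Engagement tier lies on the pathway campaign → engagement tier → outcome, so adjusting for it blocks the indirect effect. For the total causal effect of campaign, use the unadjusted pooled rates.
So P(outcome | do(Campaign Q)) is just the pooled rate for Campaign Q: 295/1080 = 0.273.

0.27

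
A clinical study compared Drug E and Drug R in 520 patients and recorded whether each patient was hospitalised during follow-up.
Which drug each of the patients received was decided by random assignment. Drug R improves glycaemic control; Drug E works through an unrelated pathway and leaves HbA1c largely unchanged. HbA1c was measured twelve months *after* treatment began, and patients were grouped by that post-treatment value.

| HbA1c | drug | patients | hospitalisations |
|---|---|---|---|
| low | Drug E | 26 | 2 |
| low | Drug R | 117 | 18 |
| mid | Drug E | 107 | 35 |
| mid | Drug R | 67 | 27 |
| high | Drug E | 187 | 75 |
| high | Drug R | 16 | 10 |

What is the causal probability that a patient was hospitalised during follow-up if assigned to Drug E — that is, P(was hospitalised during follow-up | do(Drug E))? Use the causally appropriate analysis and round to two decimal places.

The distribution of HbA1c is itself part of what the drug does — it is an intermediate outcome. Holding it fixed would remove that part of the effect; the total effect is the pooled difference.
So P(outcome | do(Drug E)) is just the pooled rate for Drug E: 112/320 = 0.350.

0.35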